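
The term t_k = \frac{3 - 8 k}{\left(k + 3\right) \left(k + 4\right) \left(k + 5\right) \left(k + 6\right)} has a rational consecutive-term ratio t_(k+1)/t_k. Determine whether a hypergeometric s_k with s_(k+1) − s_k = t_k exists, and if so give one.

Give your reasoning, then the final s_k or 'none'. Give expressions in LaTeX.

s_k = \frac{k \left(- k^{2} - 12 k + 33\right)}{20 \left(k + 3\right) \left(k + 4\right) \left(k + 5\right)}

Ratio r(k) = (k + 3)*(8*k + 5)/((k + 7)*(8*k - 3)).
Gosper form: A/B · C(k+1)/C(k) with A=k + 3, B=k + 7, C=k - 3/8.
Solve (k + 3)·f(k+1) − (k + 6)·f(k) = k - 3/8.
d = 3 from the (1,1,1) case.
A polynomial solution: f(k) = k*(k**2 + 12*k - 33)/160.
R(k) = B(k−1)·f(k)/C(k) = k*(k + 6)*(k**2 + 12*k - 33)/(20*(8*k - 3)); s_k = R·t_k = k*(-k**2 - 12*k + 33)/(20*(k + 3)*(k + 4)*(k + 5)).
s_(k+1) − s_k = (3 - 8*k)/(k**4 + 18*k**3 + 119*k**2 + 342*k + 360) = t_k.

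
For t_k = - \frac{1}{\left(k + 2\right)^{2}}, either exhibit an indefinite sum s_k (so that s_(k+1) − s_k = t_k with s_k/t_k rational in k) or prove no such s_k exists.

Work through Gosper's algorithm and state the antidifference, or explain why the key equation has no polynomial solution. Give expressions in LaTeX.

t_(k+1)/t_k = (k + 2)**2/(k + 3)**2.
So A=k**2 + 4*k + 4 and B=k**2 + 6*k + 9, with C=1.
Solve (k**2 + 4*k + 4)·f(k+1) − (k**2 + 4*k + 4)·f(k) = 1.
From deg A=2, deg B=2, deg C=0: d=0.
Write f(k) = c0. Then LHS − RHS = -1, requiring -1 = 0: contradictory. No certificate.

not Gosper-summable; s_k does not exist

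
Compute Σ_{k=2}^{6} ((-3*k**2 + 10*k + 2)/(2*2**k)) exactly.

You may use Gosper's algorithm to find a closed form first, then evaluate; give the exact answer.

Σ = 21/32

Ratio r(k) = (3*k**2 - 4*k - 9)/(2*(3*k**2 - 10*k - 2)).
So A=1/2 and B=1, with C=k**2 - 10*k/3 - 2/3.
f must satisfy (1/2)·f(k+1) − (1)·f(k) = k**2 - 10*k/3 - 2/3.
Degrees (0,0,2) ⇒ d ≤ 2.
Solve for f: f(k) = -2*(3*k**2 - 4*k - 3)/3 (degree 2 ≤ 2).
R(k) = B(k−1)·f(k)/C(k) = -2*(3*k**2 - 4*k - 3)/(3*k**2 - 10*k - 2); s_k = R·t_k = (3*k**2 - 4*k - 3)/2**k.
s_(k+1) − s_k = (-3*k**2 + 10*k + 2)/(2*2**k) = t_k.
Sum = s_(7) − s_(2); s_(7) = 29/32, s_(2) = 1/4 ⇒ 21/32.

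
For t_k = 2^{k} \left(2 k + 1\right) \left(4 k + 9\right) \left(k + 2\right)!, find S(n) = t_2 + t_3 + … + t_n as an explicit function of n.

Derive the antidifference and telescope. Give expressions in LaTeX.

Step 1: r(k) = 2*(k + 3)*(2*k + 3)*(4*k + 13)/((2*k + 1)*(4*k + 9)).
So A=2*k + 6 and B=1, with C=k**2 + 11*k/4 + 9/8.
Need (2*k + 6)·f(k+1) − (1)·f(k) = k**2 + 11*k/4 + 9/8.
Degrees (1,0,2) ⇒ d ≤ 1.
Coefficient equations give f(k) = (4*k - 3)/8.
R(k) = B(k−1)·f(k)/C(k) = (4*k - 3)/((2*k + 1)*(4*k + 9)); s_k = R·t_k = 2**k*(4*k - 3)*factorial(k + 2).
Check: Δs_k = 2**k*(2*k + 1)*(4*k + 9)*factorial(k + 2). ✓
Evaluate: s_(n+1) = 2**(n + 1)*(4*n + 1)*factorial(n + 3); subtract s_(2) = 480 ⇒ S(n) = 8*2**n*n*factorial(n + 3) + 2*2**n*factorial(n + 3) - 480.

S(n) = 8 \cdot 2^{n} n \left(n + 3\right)! + 2 \cdot 2^{n} \left(n + 3\right)! - 480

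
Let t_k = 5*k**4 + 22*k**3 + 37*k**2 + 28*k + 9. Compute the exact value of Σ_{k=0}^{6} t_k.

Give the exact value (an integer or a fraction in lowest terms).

Σ = 25095

r(k) = (5*k**4 + 42*k**3 + 133*k**2 + 188*k + 101)/(5*k**4 + 22*k**3 + 37*k**2 + 28*k + 9) after simplifying.
Take A(k)=1, B(k)=1, C(k)=k**4 + 22*k**3/5 + 37*k**2/5 + 28*k/5 + 9/5.
Set up (1)·f(k+1) − (1)·f(k) − (k**4 + 22*k**3/5 + 37*k**2/5 + 28*k/5 + 9/5) = 0.
Degrees (0,0,4) ⇒ d ≤ 5.
Solve for f: f(k) = k*(k**4 + 3*k**3 + 3*k**2 + k + 1)/5 (degree 5 ≤ 5).
Then R = B(k−1)f/C = k*(k**4 + 3*k**3 + 3*k**2 + k + 1)/(5*k**4 + 22*k**3 + 37*k**2 + 28*k + 9), so s_k = R(k)·t_k = k*(k**4 + 3*k**3 + 3*k**2 + k + 1).
s_(k+1) − s_k = 5*k**4 + 22*k**3 + 37*k**2 + 28*k + 9 = t_k.
Telescoping: Σ = s_(7) − s_(0) = 25095 − (0) = 25095.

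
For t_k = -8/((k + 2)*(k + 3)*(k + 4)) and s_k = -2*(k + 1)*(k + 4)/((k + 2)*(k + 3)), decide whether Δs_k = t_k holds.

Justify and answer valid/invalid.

Valid — Δs_k = t_k.

s_(k+1) = -2*(k + 2)*(k + 5)/((k + 3)*(k + 4))
s_(k+1) − s_k = -8/(k**3 + 9*k**2 + 26*k + 24)
(s_(k+1) − s_k) − t_k = 0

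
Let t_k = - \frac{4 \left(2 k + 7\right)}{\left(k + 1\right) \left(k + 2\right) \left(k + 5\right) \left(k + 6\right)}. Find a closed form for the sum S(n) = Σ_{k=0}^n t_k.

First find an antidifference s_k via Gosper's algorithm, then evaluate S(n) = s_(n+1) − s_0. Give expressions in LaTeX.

Compute t_(k+1)/t_k: get (k + 1)*(k + 5)*(2*k + 9)/((k + 3)*(k + 7)*(2*k + 7)).
Take A(k)=k + 1, B(k)=k + 7, C(k)=k**3 + 21*k**2/2 + 73*k/2 + 42.
Key eq: (k + 1)·f(k+1) = (k + 6)·f(k) + (k**3 + 21*k**2/2 + 73*k/2 + 42).
Degrees (1,1,3) ⇒ d ≤ 5.
A polynomial solution: f(k) = k*(k + 2)*(k + 3)*(k + 4)*(k + 6)/10.
Then R = B(k−1)f/C = k*(k + 2)*(k + 6)**2/(5*(2*k + 7)), so s_k = R(k)·t_k = 4*k*(-k - 6)/(5*(k**2 + 6*k + 5)).
s_(k+1) − s_k = 4*(-2*k - 7)/(k**4 + 14*k**3 + 65*k**2 + 112*k + 60) = t_k.
Evaluate: s_(n+1) = 4*(-n**2 - 8*n - 7)/(5*(n**2 + 8*n + 12)); subtract s_(0) = 0 ⇒ S(n) = 4*(-n**2 - 8*n - 7)/(5*(n**2 + 8*n + 12)).

S(n) = \frac{4 \left(- n^{2} - 8 n - 7\right)}{5 \left(n^{2} + 8 n + 12\right)}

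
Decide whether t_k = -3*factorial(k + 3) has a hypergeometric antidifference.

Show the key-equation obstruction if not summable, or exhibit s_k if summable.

No — negative degree bound, so no certificate f.

The ratio is k + 4.
A = k + 4, B = 1, C = 1.
f must satisfy (k + 4)·f(k+1) − (1)·f(k) = 1.
Bound: deg f ≤ -1.
Negative degree bound (-1): no f exists, t_k not Gosper-summable.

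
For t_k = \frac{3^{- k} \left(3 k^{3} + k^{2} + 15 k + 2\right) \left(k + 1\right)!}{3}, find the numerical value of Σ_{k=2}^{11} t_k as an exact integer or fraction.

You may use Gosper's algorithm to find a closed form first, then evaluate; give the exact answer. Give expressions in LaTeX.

Σ = 3485077712/729

The ratio is (k + 2)*(15*k + 3*(k + 1)**3 + (k + 1)**2 + 17)/(3*(3*k**3 + k**2 + 15*k + 2)).
So A=k/3 + 2/3 and B=1, with C=k**3 + k**2/3 + 5*k + 2/3.
f must satisfy (k/3 + 2/3)·f(k+1) − (1)·f(k) = k**3 + k**2/3 + 5*k + 2/3.
d = 2 from the (1,0,3) case.
A polynomial solution: f(k) = k*(3*k - 2).
R(k) = B(k−1)·f(k)/C(k) = 3*k*(3*k - 2)/(3*k**3 + k**2 + 15*k + 2); s_k = R·t_k = k*(3*k - 2)*factorial(k + 1)/3**k.
Check: Δs_k = (3*k**3 + k**2 + 15*k + 2)*factorial(k + 1)/(3*3**k). ✓
Telescoping: Σ = s_(12) − s_(2) = 3485081600/729 − (16/3) = 3485077712/729.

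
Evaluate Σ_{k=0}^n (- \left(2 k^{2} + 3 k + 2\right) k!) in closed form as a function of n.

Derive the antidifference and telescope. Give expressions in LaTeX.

S(n) = - 2 n^{2} n! - 5 n n! - 3 n! + 1

The ratio is (k + 1)*(3*k + 2*(k + 1)**2 + 5)/(2*k**2 + 3*k + 2).
Factor: A=k + 1; B=1; C=k**2 + 3*k/2 + 1.
Key eq: (k + 1)·f(k+1) = (1)·f(k) + (k**2 + 3*k/2 + 1).
From deg A=1, deg B=0, deg C=2: d=1.
Solving with deg f ≤ 1: f(k) = (2*k + 1)/2.
Certificate R = B(k−1)f/C = (2*k + 1)/(2*k**2 + 3*k + 2) gives s_k = -(2*k + 1)*factorial(k).
Verify: -(2*k**2 + 3*k + 2)*factorial(k) matches t_k.
s_(n+1) = -(2*n + 3)*factorial(n + 1) and s_(0) = -1, so S(n) = -2*n**2*factorial(n) - 5*n*factorial(n) - 3*factorial(n) + 1.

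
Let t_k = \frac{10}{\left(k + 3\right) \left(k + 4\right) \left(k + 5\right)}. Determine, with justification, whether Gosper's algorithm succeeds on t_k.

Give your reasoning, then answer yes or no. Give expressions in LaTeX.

Yes. s_k = \frac{5 k \left(k + 7\right)}{12 \left(k + 3\right) \left(k + 4\right)}.

The ratio is (k + 3)/(k + 6).
Gosper form: A/B · C(k+1)/C(k) with A=k + 3, B=k + 6, C=1.
f must satisfy (k + 3)·f(k+1) − (k + 5)·f(k) = 1.
Bound: deg f ≤ 2.
Solve for f: f(k) = k*(k + 7)/24 (degree 2 ≤ 2).
Get s_k = R·t_k = 5*k*(k + 7)/(12*(k + 3)*(k + 4)) with R(k) = B(k−1)f(k)/C(k) = k*(k + 5)*(k + 7)/24.
Check: Δs_k = 10/(k**3 + 12*k**2 + 47*k + 60). ✓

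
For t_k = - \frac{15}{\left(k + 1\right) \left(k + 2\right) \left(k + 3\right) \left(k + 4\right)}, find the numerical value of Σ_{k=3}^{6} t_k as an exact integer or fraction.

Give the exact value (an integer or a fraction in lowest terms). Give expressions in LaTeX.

Σ = -5/144

Ratio r(k) = (k + 1)/(k + 5).
Normal form (A,B,C) = (k + 1, k + 5, 1).
Need (k + 1)·f(k+1) − (k + 4)·f(k) = 1.
deg f ≤ 3 (via 1,1,0).
Match coefficients ⇒ f(k) = k*(k**2 + 6*k + 11)/18.
Then R = B(k−1)f/C = k*(k + 4)*(k**2 + 6*k + 11)/18, so s_k = R(k)·t_k = 5*k*(-k**2 - 6*k - 11)/(6*(k + 1)*(k + 2)*(k + 3)).
Δs = -15/(k**4 + 10*k**3 + 35*k**2 + 50*k + 24), as required.
Telescoping: Σ = s_(7) − s_(3) = -119/144 − (-19/24) = -5/144.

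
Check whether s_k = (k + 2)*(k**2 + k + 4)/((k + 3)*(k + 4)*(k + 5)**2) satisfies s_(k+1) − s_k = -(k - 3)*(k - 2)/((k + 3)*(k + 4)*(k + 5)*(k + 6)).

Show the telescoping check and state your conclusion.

Invalid: residual 3*(2*k**3 + 7*k**2 - 9*k + 54)/(k**6 + 29*k**5 + 347*k**4 + 2191*k**3 + 7692*k**2 + 14220*k + 10800) ≠ 0.

s_(k+1) = (k + 3)*(k + (k + 1)**2 + 5)/((k + 4)*(k + 5)*(k + 6)**2)
s_(k+1) − s_k = (-k**4 + 40*k**2 + 57*k - 18)/(k**6 + 29*k**5 + 347*k**4 + 2191*k**3 + 7692*k**2 + 14220*k + 10800)
(s_(k+1) − s_k) − t_k = 3*(2*k**3 + 7*k**2 - 9*k + 54)/(k**6 + 29*k**5 + 347*k**4 + 2191*k**3 + 7692*k**2 + 14220*k + 10800)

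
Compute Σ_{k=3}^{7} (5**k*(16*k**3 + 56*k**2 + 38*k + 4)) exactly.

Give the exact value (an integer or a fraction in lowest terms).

Compute t_(k+1)/t_k: get 5*(8*k**3 + 52*k**2 + 99*k + 57)/(8*k**3 + 28*k**2 + 19*k + 2).
Normal form (A,B,C) = (5, 1, k**3 + 7*k**2/2 + 19*k/8 + 1/4).
Set up (5)·f(k+1) − (1)·f(k) − (k**3 + 7*k**2/2 + 19*k/8 + 1/4) = 0.
d = 3 from the (0,0,3) case.
Match coefficients ⇒ f(k) = (4*k**3 - k**2 - 3*k + 1)/16.
Get s_k = R·t_k = 5**k*(4*k**3 - k**2 - 3*k + 1) with R(k) = B(k−1)f(k)/C(k) = (4*k**3 - k**2 - 3*k + 1)/(2*(8*k**3 + 28*k**2 + 19*k + 2)).
s_(k+1) − s_k = 5**k*(16*k**3 + 56*k**2 + 38*k + 4) = t_k.
Evaluate s at k=8 and k=3: 766015625 and 11375; difference 766004250.

Σ = 766004250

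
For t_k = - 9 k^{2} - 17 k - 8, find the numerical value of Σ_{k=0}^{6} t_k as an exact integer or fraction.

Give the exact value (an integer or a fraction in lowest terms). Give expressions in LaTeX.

Σ = -1232

Compute t_(k+1)/t_k: get (9*k**2 + 35*k + 34)/(9*k**2 + 17*k + 8).
Gosper form: A/B · C(k+1)/C(k) with A=1, B=1, C=k**2 + 17*k/9 + 8/9.
Set up (1)·f(k+1) − (1)·f(k) − (k**2 + 17*k/9 + 8/9) = 0.
d = 3 from the (0,0,2) case.
Match coefficients ⇒ f(k) = k*(k + 1)*(3*k + 1)/9.
Then R = B(k−1)f/C = k*(3*k + 1)/(9*k + 8), so s_k = R(k)·t_k = k*(-3*k**2 - 4*k - 1).
Verify: -9*k**2 - 17*k - 8 matches t_k.
Telescoping: Σ = s_(7) − s_(0) = -1232 − (0) = -1232.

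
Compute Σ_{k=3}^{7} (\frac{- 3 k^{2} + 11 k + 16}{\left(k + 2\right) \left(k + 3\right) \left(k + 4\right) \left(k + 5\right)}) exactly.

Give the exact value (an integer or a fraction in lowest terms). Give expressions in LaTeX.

Σ = 13/1540

Ratio r(k) = (k + 2)*(11*k - 3*(k + 1)**2 + 27)/((k + 6)*(-3*k**2 + 11*k + 16)).
Gosper form: A/B · C(k+1)/C(k) with A=k + 2, B=k + 6, C=k**2 - 11*k/3 - 16/3.
f must satisfy (k + 2)·f(k+1) − (k + 5)·f(k) = k**2 - 11*k/3 - 16/3.
Degrees (1,1,2) ⇒ d ≤ 3.
Solving with deg f ≤ 3: f(k) = -k*(k**2 + 45*k + 50)/36.
So s_k = (B(k−1)f/C)·t_k = (-k*(k + 5)*(k**2 + 45*k + 50)/(12*(3*k**2 - 11*k - 16)))·t_k = k*(k**2 + 45*k + 50)/(12*(k + 2)*(k + 3)*(k + 4)).
Check: Δs_k = (-3*k**2 + 11*k + 16)/(k**4 + 14*k**3 + 71*k**2 + 154*k + 120). ✓
Telescoping: Σ = s_(8) − s_(3) = 79/330 − (97/420) = 13/1540.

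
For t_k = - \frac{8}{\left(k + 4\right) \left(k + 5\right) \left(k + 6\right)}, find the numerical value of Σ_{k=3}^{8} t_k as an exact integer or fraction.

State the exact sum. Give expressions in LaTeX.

t_(k+1)/t_k = (k + 4)/(k + 7).
Normal form (A,B,C) = (k + 4, k + 7, 1).
Key eq: (k + 4)·f(k+1) = (k + 6)·f(k) + (1).
d = 2 from the (1,1,0) case.
Solving with deg f ≤ 2: f(k) = k*(k + 9)/40.
Get s_k = R·t_k = k*(-k - 9)/(5*(k + 4)*(k + 5)) with R(k) = B(k−1)f(k)/C(k) = k*(k + 6)*(k + 9)/40.
Verify: -8/(k**3 + 15*k**2 + 74*k + 120) matches t_k.
Telescoping: Σ = s_(9) − s_(3) = -81/455 − (-9/70) = -9/182.

Σ = -9/182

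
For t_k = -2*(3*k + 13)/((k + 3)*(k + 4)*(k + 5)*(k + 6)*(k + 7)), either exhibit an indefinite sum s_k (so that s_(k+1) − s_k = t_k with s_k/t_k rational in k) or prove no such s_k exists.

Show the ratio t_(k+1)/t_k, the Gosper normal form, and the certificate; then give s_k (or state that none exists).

r(k) = (k + 3)*(3*k + 16)/((k + 8)*(3*k + 13)) after simplifying.
A = k + 3, B = k + 8, C = k + 13/3.
Need (k + 3)·f(k+1) − (k + 7)·f(k) = k + 13/3.
From deg A=1, deg B=1, deg C=1: d=4.
Solve for f: f(k) = k*(k + 4)*(k**2 + 14*k + 63)/270 (degree 4 ≤ 4).
R(k) = B(k−1)·f(k)/C(k) = k*(k + 4)*(k + 7)*(k**2 + 14*k + 63)/(90*(3*k + 13)); s_k = R·t_k = k*(-k**2 - 14*k - 63)/(45*(k**3 + 14*k**2 + 63*k + 90)).
Δs = 2*(-3*k - 13)/(k**5 + 25*k**4 + 245*k**3 + 1175*k**2 + 2754*k + 2520), as required.

s_k = k*(-k**2 - 14*k - 63)/(45*(k**3 + 14*k**2 + 63*k + 90))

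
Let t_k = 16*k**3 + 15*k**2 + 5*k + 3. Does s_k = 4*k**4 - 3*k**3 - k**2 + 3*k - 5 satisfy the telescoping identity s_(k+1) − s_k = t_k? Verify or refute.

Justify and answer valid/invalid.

valid; difference matches t_k

s_(k+1) = 4*k**4 + 13*k**3 + 14*k**2 + 8*k - 2
s_(k+1) − s_k = 16*k**3 + 15*k**2 + 5*k + 3
(s_(k+1) − s_k) − t_k = 0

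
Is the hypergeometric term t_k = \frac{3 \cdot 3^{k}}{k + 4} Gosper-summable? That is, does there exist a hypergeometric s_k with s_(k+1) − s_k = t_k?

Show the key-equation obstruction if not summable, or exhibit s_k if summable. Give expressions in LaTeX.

r(k) = 3*(k + 4)/(k + 5) after simplifying.
A = 3*k + 12, B = k + 5, C = 1.
Solve (3*k + 12)·f(k+1) − (k + 4)·f(k) = 1.
Bound: deg f ≤ -1.
deg f ≤ -1 is impossible — no certificate.

No; the degree bound rules out any f.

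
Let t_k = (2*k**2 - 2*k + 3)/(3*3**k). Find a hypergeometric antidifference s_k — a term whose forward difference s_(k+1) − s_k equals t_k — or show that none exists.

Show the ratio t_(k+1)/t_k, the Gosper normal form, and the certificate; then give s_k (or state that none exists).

s_k = (-k**2 - 2)/3**k

t_(k+1)/t_k = (2*k**2 + 2*k + 3)/(3*(2*k**2 - 2*k + 3)).
Normal form (A,B,C) = (1/3, 1, k**2 - k + 3/2).
Need (1/3)·f(k+1) − (1)·f(k) = k**2 - k + 3/2.
Degrees (0,0,2) ⇒ d ≤ 2.
A polynomial solution: f(k) = -3*(k**2 + 2)/2.
R(k) = B(k−1)·f(k)/C(k) = -3*(k**2 + 2)/(2*k**2 - 2*k + 3); s_k = R·t_k = (-k**2 - 2)/3**k.
s_(k+1) − s_k = (2*k**2 - 2*k + 3)/(3*3**k) = t_k.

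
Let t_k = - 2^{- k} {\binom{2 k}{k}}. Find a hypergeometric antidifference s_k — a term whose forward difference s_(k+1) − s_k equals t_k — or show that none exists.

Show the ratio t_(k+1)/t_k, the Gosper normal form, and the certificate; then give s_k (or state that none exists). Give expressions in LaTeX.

no hypergeometric antidifference exists

Ratio r(k) = (2*k + 1)/(k + 1).
A = 2*k + 1, B = k + 1, C = 1.
Solve (2*k + 1)·f(k+1) − (k)·f(k) = 1.
d = -1 from the (1,1,0) case.
Bound -1 < 0, so the key equation has no polynomial solution.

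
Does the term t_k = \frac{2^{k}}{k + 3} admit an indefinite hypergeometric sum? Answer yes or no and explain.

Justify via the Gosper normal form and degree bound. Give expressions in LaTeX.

No — t_k has no hypergeometric antidifference.

Ratio r(k) = 2*(k + 3)/(k + 4).
A = 2*k + 6, B = k + 4, C = 1.
f must satisfy (2*k + 6)·f(k+1) − (k + 3)·f(k) = 1.
deg f ≤ -1 (via 1,1,0).
Bound -1 < 0, so the key equation has no polynomial solution.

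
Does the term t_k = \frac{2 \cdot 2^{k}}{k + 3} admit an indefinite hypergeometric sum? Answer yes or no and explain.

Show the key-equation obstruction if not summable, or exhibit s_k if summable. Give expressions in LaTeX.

t_(k+1)/t_k = 2*(k + 3)/(k + 4).
Gosper form: A/B · C(k+1)/C(k) with A=2*k + 6, B=k + 4, C=1.
f must satisfy (2*k + 6)·f(k+1) − (k + 3)·f(k) = 1.
Bound: deg f ≤ -1.
deg f ≤ -1 is impossible — no certificate.

No — key equation has no polynomial f.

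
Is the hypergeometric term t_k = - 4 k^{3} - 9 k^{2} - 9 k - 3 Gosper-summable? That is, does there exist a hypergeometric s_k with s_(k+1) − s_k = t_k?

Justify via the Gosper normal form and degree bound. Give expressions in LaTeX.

t_(k+1)/t_k = (4*k**3 + 21*k**2 + 39*k + 25)/(4*k**3 + 9*k**2 + 9*k + 3).
Gosper form: A/B · C(k+1)/C(k) with A=1, B=1, C=k**3 + 9*k**2/4 + 9*k/4 + 3/4.
Key eq: (1)·f(k+1) = (1)·f(k) + (k**3 + 9*k**2/4 + 9*k/4 + 3/4).
d = 4 from the (0,0,3) case.
Match coefficients ⇒ f(k) = k**2*(k**2 + k + 1)/4.
Then R = B(k−1)f/C = k**2*(k**2 + k + 1)/(4*k**3 + 9*k**2 + 9*k + 3), so s_k = R(k)·t_k = k**2*(-k**2 - k - 1).
Δs = -4*k**3 - 9*k**2 - 9*k - 3, as required.

Yes. s_k = k^{2} \left(- k^{2} - k - 1\right).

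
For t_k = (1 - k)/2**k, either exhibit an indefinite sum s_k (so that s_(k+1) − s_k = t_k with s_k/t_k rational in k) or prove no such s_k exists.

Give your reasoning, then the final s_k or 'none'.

The ratio is k/(2*(k - 1)).
A = 1/2, B = 1, C = k - 1.
Solve (1/2)·f(k+1) − (1)·f(k) = k - 1.
deg f ≤ 1 (via 0,0,1).
Match coefficients ⇒ f(k) = -2*k.
Then R = B(k−1)f/C = -2*k/(k - 1), so s_k = R(k)·t_k = 2**(1 - k)*k.
Check: Δs_k = (1 - k)/2**k. ✓

s_k = 2**(1 - k)*k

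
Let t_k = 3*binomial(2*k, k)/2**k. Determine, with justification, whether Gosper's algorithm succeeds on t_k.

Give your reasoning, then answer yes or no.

r(k) = (2*k + 1)/(k + 1) after simplifying.
A = 2*k + 1, B = k + 1, C = 1.
Need (2*k + 1)·f(k+1) − (k)·f(k) = 1.
d = -1 from the (1,1,0) case.
deg f ≤ -1 is impossible — no certificate.

No. Not Gosper-summable.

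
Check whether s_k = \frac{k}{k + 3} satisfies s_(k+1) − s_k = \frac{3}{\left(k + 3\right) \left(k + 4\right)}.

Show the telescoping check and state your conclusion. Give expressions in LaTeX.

s_(k+1) = (k + 1)/(k + 4)
s_(k+1) − s_k = 3/(k**2 + 7*k + 12)
(s_(k+1) − s_k) − t_k = 0

valid (s_(k+1) − s_k reduces to t_k)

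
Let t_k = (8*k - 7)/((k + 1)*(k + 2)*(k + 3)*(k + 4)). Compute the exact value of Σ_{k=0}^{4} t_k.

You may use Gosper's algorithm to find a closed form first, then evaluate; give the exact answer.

t_(k+1)/t_k = (k + 1)*(8*k + 1)/((k + 5)*(8*k - 7)).
Factor: A=k + 1; B=k + 5; C=k - 7/8.
Key eq: (k + 1)·f(k+1) = (k + 4)·f(k) + (k - 7/8).
Bound: deg f ≤ 3.
Solve for f: f(k) = -k*(k**2 + 6*k + 35)/48 (degree 3 ≤ 3).
So s_k = (B(k−1)f/C)·t_k = (-k*(k + 4)*(k**2 + 6*k + 35)/(6*(8*k - 7)))·t_k = k*(-k**2 - 6*k - 35)/(6*(k + 1)*(k + 2)*(k + 3)).
Verify: (8*k - 7)/(k**4 + 10*k**3 + 35*k**2 + 50*k + 24) matches t_k.
Σ_(k=0)^(4) t_k = s_(5) − s_(0) = -25/112 − (0) = -25/112.

Σ = -25/112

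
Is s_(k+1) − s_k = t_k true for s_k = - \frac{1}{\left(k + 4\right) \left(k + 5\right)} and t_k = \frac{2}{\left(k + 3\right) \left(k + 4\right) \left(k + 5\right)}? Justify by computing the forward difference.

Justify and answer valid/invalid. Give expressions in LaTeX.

Invalid: residual - \frac{6}{k^{4} + 18 k^{3} + 119 k^{2} + 342 k + 360} ≠ 0.

s_(k+1) = -1/((k + 5)*(k + 6))
s_(k+1) − s_k = 2/(k**3 + 15*k**2 + 74*k + 120)
(s_(k+1) − s_k) − t_k = -6/(k**4 + 18*k**3 + 119*k**2 + 342*k + 360)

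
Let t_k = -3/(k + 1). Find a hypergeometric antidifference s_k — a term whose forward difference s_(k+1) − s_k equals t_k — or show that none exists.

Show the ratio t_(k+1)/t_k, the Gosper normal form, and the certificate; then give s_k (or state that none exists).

The ratio is (k + 1)/(k + 2).
Normal form (A,B,C) = (k + 1, k + 2, 1).
Key eq: (k + 1)·f(k+1) = (k + 1)·f(k) + (1).
Bound: deg f ≤ 0.
Put f(k) = c0: A·f(k+1) − B(k−1)·f(k) − C = -1; need -1 = 0 — inconsistent ⇒ no f, not summable.

no hypergeometric antidifference exists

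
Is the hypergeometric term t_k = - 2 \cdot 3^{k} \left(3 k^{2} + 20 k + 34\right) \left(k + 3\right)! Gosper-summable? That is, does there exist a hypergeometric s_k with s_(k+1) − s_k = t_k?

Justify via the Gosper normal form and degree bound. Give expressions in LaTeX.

Yes. s_k = - 2 \cdot 3^{k} \left(k + 2\right) \left(k + 3\right)!.

Ratio r(k) = 3*(3*k**3 + 38*k**2 + 161*k + 228)/(3*k**2 + 20*k + 34).
Take A(k)=3*k + 12, B(k)=1, C(k)=k**2 + 20*k/3 + 34/3.
Solve (3*k + 12)·f(k+1) − (1)·f(k) = k**2 + 20*k/3 + 34/3.
Bound: deg f ≤ 1.
Solving with deg f ≤ 1: f(k) = (k + 2)/3.
R(k) = B(k−1)·f(k)/C(k) = (k + 2)/(3*k**2 + 20*k + 34); s_k = R·t_k = -2*3**k*(k + 2)*factorial(k + 3).
s_(k+1) − s_k = -2*3**k*(3*k**2 + 20*k + 34)*factorial(k + 3) = t_k.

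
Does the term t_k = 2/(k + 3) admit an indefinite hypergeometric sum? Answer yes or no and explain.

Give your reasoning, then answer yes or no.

No — t_k has no hypergeometric antidifference.

Step 1: r(k) = (k + 3)/(k + 4).
Factor: A=k + 3; B=k + 4; C=1.
f must satisfy (k + 3)·f(k+1) − (k + 3)·f(k) = 1.
Bound: deg f ≤ 0.
Generic f = c0 gives residual -1; -1 = 0 cannot hold, so t_k is not Gosper-summable.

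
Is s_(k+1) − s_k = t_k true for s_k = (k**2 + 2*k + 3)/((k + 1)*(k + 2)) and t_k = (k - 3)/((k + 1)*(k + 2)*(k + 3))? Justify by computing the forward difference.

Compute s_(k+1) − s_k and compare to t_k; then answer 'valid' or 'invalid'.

s_(k+1) = (2*k + (k + 1)**2 + 5)/((k + 2)*(k + 3))
s_(k+1) − s_k = (k - 3)/(k**3 + 6*k**2 + 11*k + 6)
(s_(k+1) − s_k) − t_k = 0

Valid: the claim telescopes to t_k.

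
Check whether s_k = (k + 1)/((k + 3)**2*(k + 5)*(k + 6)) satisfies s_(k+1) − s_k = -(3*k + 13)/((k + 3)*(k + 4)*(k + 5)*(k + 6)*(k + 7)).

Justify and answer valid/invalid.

Invalid: residual 2*(4*k**2 + 33*k + 67)/(k**7 + 32*k**6 + 432*k**5 + 3190*k**4 + 13919*k**3 + 35898*k**2 + 50688*k + 30240) ≠ 0.

s_(k+1) = (k + 2)/((k + 4)**2*(k + 6)*(k + 7))
s_(k+1) − s_k = (-(k + 1)*(k + 4)**2*(k + 7) + (k + 2)*(k + 3)**2*(k + 5))/((k + 3)**2*(k + 4)**2*(k + 5)*(k + 6)*(k + 7))
(s_(k+1) − s_k) − t_k = 2*(4*k**2 + 33*k + 67)/(k**7 + 32*k**6 + 432*k**5 + 3190*k**4 + 13919*k**3 + 35898*k**2 + 50688*k + 30240)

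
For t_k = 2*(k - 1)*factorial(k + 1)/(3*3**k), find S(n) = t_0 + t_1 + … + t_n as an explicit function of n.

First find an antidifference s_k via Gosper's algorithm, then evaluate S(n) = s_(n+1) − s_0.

t_(k+1)/t_k = k*(k + 2)/(3*(k - 1)).
Factor: A=k/3 + 2/3; B=1; C=k - 1.
f must satisfy (k/3 + 2/3)·f(k+1) − (1)·f(k) = k - 1.
d = 0 from the (1,0,1) case.
Coefficient equations give f(k) = 3.
Certificate R = B(k−1)f/C = 3/(k - 1) gives s_k = 2*factorial(k + 1)/3**k.
Δs = 2*(k - 1)*factorial(k + 1)/(3*3**k), as required.
Σ_(k=0)^n t_k = s_(n+1) − s_(0) = (2*3**(-n - 1)*factorial(n + 2)) − (2), i.e. -2 + 2*factorial(n + 2)/(3*3**n).

S(n) = -2 + 2*factorial(n + 2)/(3*3**n)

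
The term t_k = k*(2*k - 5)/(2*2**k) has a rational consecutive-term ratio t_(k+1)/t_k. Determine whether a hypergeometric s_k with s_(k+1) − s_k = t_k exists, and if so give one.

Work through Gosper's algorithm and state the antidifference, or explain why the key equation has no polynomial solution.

r(k) = (k + 1)*(2*k - 3)/(2*k*(2*k - 5)) after simplifying.
A = 1/2, B = 1, C = k**2 - 5*k/2.
Key eq: (1/2)·f(k+1) = (1)·f(k) + (k**2 - 5*k/2).
From deg A=0, deg B=0, deg C=2: d=2.
Match coefficients ⇒ f(k) = -2*k**2 + k - 1.
Get s_k = R·t_k = (-2*k**2 + k - 1)/2**k with R(k) = B(k−1)f(k)/C(k) = -2*(2*k**2 - k + 1)/(k*(2*k - 5)).
Δs = k*(2*k - 5)/(2*2**k), as required.

s_k = (-2*k**2 + k - 1)/2**k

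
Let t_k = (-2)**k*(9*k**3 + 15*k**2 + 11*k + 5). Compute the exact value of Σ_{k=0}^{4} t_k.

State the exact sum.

Σ = 11073

t_(k+1)/t_k = 2*(-9*k**3 - 42*k**2 - 68*k - 40)/(9*k**3 + 15*k**2 + 11*k + 5).
A = -2, B = 1, C = k**3 + 5*k**2/3 + 11*k/9 + 5/9.
Solve (-2)·f(k+1) − (1)·f(k) = k**3 + 5*k**2/3 + 11*k/9 + 5/9.
From deg A=0, deg B=0, deg C=3: d=3.
Solve for f: f(k) = -(3*k**3 - k**2 - k + 1)/9 (degree 3 ≤ 3).
So s_k = (B(k−1)f/C)·t_k = (-(3*k**3 - k**2 - k + 1)/((k + 1)*(9*k**2 + 6*k + 5)))·t_k = (-2)**k*(-3*k**3 + k**2 + k - 1).
s_(k+1) − s_k = (-2)**k*(9*k**3 + 15*k**2 + 11*k + 5) = t_k.
Telescoping: Σ = s_(5) − s_(0) = 11072 − (-1) = 11073.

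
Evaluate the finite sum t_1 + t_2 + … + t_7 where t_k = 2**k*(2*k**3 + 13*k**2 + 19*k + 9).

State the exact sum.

Σ = 283898

Compute t_(k+1)/t_k: get 2*(2*k**3 + 19*k**2 + 51*k + 43)/(2*k**3 + 13*k**2 + 19*k + 9).
Gosper form: A/B · C(k+1)/C(k) with A=2, B=1, C=k**3 + 13*k**2/2 + 19*k/2 + 9/2.
Need (2)·f(k+1) − (1)·f(k) = k**3 + 13*k**2/2 + 19*k/2 + 9/2.
From deg A=0, deg B=0, deg C=3: d=3.
Solve for f: f(k) = (2*k**3 + k**2 + 3*k - 3)/2 (degree 3 ≤ 3).
Then R = B(k−1)f/C = (2*k**3 + k**2 + 3*k - 3)/(2*k**3 + 13*k**2 + 19*k + 9), so s_k = R(k)·t_k = 2**k*(2*k**3 + k**2 + 3*k - 3).
Δs = 2**k*(2*k**3 + 13*k**2 + 19*k + 9), as required.
Sum = s_(8) − s_(1); s_(8) = 283904, s_(1) = 6 ⇒ 283898.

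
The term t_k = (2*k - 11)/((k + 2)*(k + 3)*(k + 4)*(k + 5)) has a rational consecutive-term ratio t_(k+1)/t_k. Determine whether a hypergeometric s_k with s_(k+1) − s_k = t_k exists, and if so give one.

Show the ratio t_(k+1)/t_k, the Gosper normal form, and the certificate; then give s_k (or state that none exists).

s_k = k*(-k**2 - 9*k - 34)/(8*(k + 2)*(k + 3)*(k + 4))

r(k) = (k + 2)*(2*k - 9)/((k + 6)*(2*k - 11)) after simplifying.
Gosper form: A/B · C(k+1)/C(k) with A=k + 2, B=k + 6, C=k - 11/2.
f must satisfy (k + 2)·f(k+1) − (k + 5)·f(k) = k - 11/2.
d = 3 from the (1,1,1) case.
A polynomial solution: f(k) = -k*(k**2 + 9*k + 34)/16.
So s_k = (B(k−1)f/C)·t_k = (-k*(k + 5)*(k**2 + 9*k + 34)/(8*(2*k - 11)))·t_k = k*(-k**2 - 9*k - 34)/(8*(k + 2)*(k + 3)*(k + 4)).
s_(k+1) − s_k = (2*k - 11)/(k**4 + 14*k**3 + 71*k**2 + 154*k + 120) = t_k.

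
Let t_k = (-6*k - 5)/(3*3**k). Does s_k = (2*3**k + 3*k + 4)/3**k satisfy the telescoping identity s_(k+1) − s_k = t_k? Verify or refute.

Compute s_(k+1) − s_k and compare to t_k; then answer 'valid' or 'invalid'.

Valid — Δs_k = t_k.

s_(k+1) = 2 + k/3**k + 7/(3*3**k)
s_(k+1) − s_k = (-6*k - 5)/(3*3**k)
(s_(k+1) − s_k) − t_k = 0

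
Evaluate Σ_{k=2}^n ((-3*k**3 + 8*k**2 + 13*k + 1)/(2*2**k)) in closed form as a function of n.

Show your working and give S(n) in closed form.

r(k) = (3*k**3 + k**2 - 20*k - 19)/(2*(3*k**3 - 8*k**2 - 13*k - 1)) after simplifying.
So A=1/2 and B=1, with C=k**3 - 8*k**2/3 - 13*k/3 - 1/3.
Set up (1/2)·f(k+1) − (1)·f(k) − (k**3 - 8*k**2/3 - 13*k/3 - 1/3) = 0.
From deg A=0, deg B=0, deg C=3: d=3.
Solving with deg f ≤ 3: f(k) = -2*(3*k**3 + k**2 - 2*k + 1)/3.
So s_k = (B(k−1)f/C)·t_k = (-2*(3*k**3 + k**2 - 2*k + 1)/(3*k**3 - 8*k**2 - 13*k - 1))·t_k = (3*k**3 + k**2 - 2*k + 1)/2**k.
Check: Δs_k = (-3*k**3 + 8*k**2 + 13*k + 1)/(2*2**k). ✓
Evaluate: s_(n+1) = 2**(-n - 1)*(3*n**3 + 10*n**2 + 9*n + 3); subtract s_(2) = 25/4 ⇒ S(n) = 2**(-n - 2)*(-25*2**n + 6*n**3 + 20*n**2 + 18*n + 6).

S(n) = 2**(-n - 2)*(-25*2**n + 6*n**3 + 20*n**2 + 18*n + 6)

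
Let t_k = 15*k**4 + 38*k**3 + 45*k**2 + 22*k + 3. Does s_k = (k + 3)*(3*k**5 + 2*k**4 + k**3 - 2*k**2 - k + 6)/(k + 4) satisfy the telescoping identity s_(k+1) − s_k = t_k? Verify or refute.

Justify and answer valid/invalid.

s_(k+1) = (3*k**6 + 29*k**5 + 107*k**4 + 199*k**3 + 193*k**2 + 93*k + 36)/(k + 5)
s_(k+1) − s_k = (15*k**6 + 161*k**5 + 591*k**4 + 991*k**3 + 897*k**2 + 375*k + 54)/(k**2 + 9*k + 20)
(s_(k+1) − s_k) − t_k = 2*(-6*k**5 - 48*k**4 - 98*k**3 - 102*k**2 - 46*k - 3)/(k**2 + 9*k + 20)

Invalid: residual 2*(-6*k**5 - 48*k**4 - 98*k**3 - 102*k**2 - 46*k - 3)/(k**2 + 9*k + 20) ≠ 0.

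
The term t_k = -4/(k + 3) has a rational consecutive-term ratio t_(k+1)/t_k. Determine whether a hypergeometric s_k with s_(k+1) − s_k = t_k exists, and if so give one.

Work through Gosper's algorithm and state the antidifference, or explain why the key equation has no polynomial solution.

no hypergeometric antidifference exists

Ratio r(k) = (k + 3)/(k + 4).
So A=k + 3 and B=k + 4, with C=1.
Solve (k + 3)·f(k+1) − (k + 3)·f(k) = 1.
Bound: deg f ≤ 0.
f = c0 ⇒ A·f(k+1) − B(k−1)·f(k) − C = -1. The system {-1 = 0} is inconsistent; no antidifference.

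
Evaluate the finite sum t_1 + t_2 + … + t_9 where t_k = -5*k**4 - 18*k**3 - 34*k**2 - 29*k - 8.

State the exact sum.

t_(k+1)/t_k = (5*k**4 + 38*k**3 + 118*k**2 + 171*k + 94)/(5*k**4 + 18*k**3 + 34*k**2 + 29*k + 8).
Gosper form: A/B · C(k+1)/C(k) with A=1, B=1, C=k**4 + 18*k**3/5 + 34*k**2/5 + 29*k/5 + 8/5.
Solve (1)·f(k+1) − (1)·f(k) = k**4 + 18*k**3/5 + 34*k**2/5 + 29*k/5 + 8/5.
deg f ≤ 5 (via 0,0,4).
Solving with deg f ≤ 5: f(k) = k*(k + 1)*(k**3 + k**2 + 3*k - 1)/5.
So s_k = (B(k−1)f/C)·t_k = (k*(k**3 + k**2 + 3*k - 1)/(5*k**3 + 13*k**2 + 21*k + 8))·t_k = k*(-k**4 - 2*k**3 - 4*k**2 - 2*k + 1).
s_(k+1) − s_k = -5*k**4 - 18*k**3 - 34*k**2 - 29*k - 8 = t_k.
Telescoping: Σ = s_(10) − s_(1) = -124190 − (-8) = -124182.

Σ = -124182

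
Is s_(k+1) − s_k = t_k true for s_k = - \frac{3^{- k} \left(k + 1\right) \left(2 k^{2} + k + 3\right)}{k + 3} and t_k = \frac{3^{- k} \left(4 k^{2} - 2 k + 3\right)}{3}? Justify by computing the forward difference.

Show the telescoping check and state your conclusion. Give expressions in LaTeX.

s_(k+1) = -(k + 2)*(k + 2*(k + 1)**2 + 4)/(3*3**k*(k + 4))
s_(k+1) − s_k = k*(4*k**3 + 18*k**2 + 5*k - 3)/(3*3**k*(k**2 + 7*k + 12))
(s_(k+1) − s_k) − t_k = 4*(-2*k**3 - 8*k**2 - 9)/(3*3**k*(k**2 + 7*k + 12))

Invalid: residual \frac{4 \cdot 3^{- k} \left(- 2 k^{3} - 8 k^{2} - 9\right)}{3 \left(k^{2} + 7 k + 12\right)} ≠ 0.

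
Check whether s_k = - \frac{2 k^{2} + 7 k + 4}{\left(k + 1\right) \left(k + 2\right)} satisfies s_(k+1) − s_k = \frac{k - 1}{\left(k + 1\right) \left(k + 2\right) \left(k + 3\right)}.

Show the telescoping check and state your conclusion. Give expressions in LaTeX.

s_(k+1) = (-7*k - 2*(k + 1)**2 - 11)/((k + 2)*(k + 3))
s_(k+1) − s_k = (k - 1)/(k**3 + 6*k**2 + 11*k + 6)
(s_(k+1) − s_k) − t_k = 0

valid; difference matches t_k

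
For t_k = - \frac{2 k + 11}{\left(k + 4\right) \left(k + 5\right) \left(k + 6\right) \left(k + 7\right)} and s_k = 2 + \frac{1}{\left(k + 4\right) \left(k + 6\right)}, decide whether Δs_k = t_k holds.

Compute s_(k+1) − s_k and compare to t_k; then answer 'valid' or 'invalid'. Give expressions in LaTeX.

Valid: the claim telescopes to t_k.

s_(k+1) = 2 + 1/((k + 5)*(k + 7))
s_(k+1) − s_k = (-2*k - 11)/(k**4 + 22*k**3 + 179*k**2 + 638*k + 840)
(s_(k+1) − s_k) − t_k = 0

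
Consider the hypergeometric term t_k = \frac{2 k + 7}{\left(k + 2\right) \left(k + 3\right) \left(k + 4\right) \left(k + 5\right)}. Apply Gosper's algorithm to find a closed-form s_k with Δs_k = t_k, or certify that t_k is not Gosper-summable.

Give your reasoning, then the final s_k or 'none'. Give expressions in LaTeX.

s_k = \frac{k \left(k + 6\right)}{8 \left(k^{2} + 6 k + 8\right)}

Step 1: r(k) = (k + 2)*(2*k + 9)/((k + 6)*(2*k + 7)).
Gosper form: A/B · C(k+1)/C(k) with A=k + 2, B=k + 6, C=k + 7/2.
Set up (k + 2)·f(k+1) − (k + 5)·f(k) − (k + 7/2) = 0.
From deg A=1, deg B=1, deg C=1: d=3.
Match coefficients ⇒ f(k) = k*(k + 3)*(k + 6)/16.
Then R = B(k−1)f/C = k*(k + 3)*(k + 5)*(k + 6)/(8*(2*k + 7)), so s_k = R(k)·t_k = k*(k + 6)/(8*(k**2 + 6*k + 8)).
Verify: (2*k + 7)/(k**4 + 14*k**3 + 71*k**2 + 154*k + 120) matches t_k.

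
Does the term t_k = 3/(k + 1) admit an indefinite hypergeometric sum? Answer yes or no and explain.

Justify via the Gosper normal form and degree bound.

No — key equation has no polynomial f.

t_(k+1)/t_k = (k + 1)/(k + 2).
A = k + 1, B = k + 2, C = 1.
Solve (k + 1)·f(k+1) − (k + 1)·f(k) = 1.
Bound: deg f ≤ 0.
Put f(k) = c0: A·f(k+1) − B(k−1)·f(k) − C = -1; need -1 = 0 — inconsistent ⇒ no f, not summable.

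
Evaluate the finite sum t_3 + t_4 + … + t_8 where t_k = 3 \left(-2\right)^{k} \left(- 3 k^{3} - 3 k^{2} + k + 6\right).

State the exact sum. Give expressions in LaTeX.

Σ = -979128

t_(k+1)/t_k = 2*(-3*k**3 - 12*k**2 - 14*k + 1)/(3*k**3 + 3*k**2 - k - 6).
A = -2, B = 1, C = k**3 + k**2 - k/3 - 2.
Set up (-2)·f(k+1) − (1)·f(k) − (k**3 + k**2 - k/3 - 2) = 0.
From deg A=0, deg B=0, deg C=3: d=3.
Coefficient equations give f(k) = -(3*k**3 - 3*k**2 - 3*k - 4)/9.
Certificate R = B(k−1)f/C = -(3*k**3 - 3*k**2 - 3*k - 4)/(3*(3*k**3 + 3*k**2 - k - 6)) gives s_k = (-2)**k*(3*k**3 - 3*k**2 - 3*k - 4).
Check: Δs_k = 3*(-2)**k*(-3*k**3 - 3*k**2 + k + 6). ✓
Sum = s_(9) − s_(3); s_(9) = -979456, s_(3) = -328 ⇒ -979128.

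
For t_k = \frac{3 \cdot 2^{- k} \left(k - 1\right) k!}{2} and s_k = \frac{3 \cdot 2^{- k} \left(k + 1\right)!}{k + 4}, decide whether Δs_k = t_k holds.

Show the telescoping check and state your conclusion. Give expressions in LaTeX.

s_(k+1) = 3*factorial(k + 2)/(2*2**k*(k + 5))
s_(k+1) − s_k = 3*(k**2 + 4*k - 2)*factorial(k + 1)/(2*2**k*(k + 4)*(k + 5))
(s_(k+1) − s_k) − t_k = -9*(k**2 + 3*k - 6)*factorial(k)/(2*2**k*(k + 4)*(k + 5))

Invalid: residual - \frac{9 \cdot 2^{- k} \left(k^{2} + 3 k - 6\right) k!}{2 \left(k + 4\right) \left(k + 5\right)} ≠ 0.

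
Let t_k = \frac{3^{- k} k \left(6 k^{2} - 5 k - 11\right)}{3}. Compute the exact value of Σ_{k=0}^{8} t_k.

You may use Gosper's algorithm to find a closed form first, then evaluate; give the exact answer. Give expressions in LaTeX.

t_(k+1)/t_k = (6*k**2 + 7*k - 10)/(3*k*(6*k - 11)).
Gosper form: A/B · C(k+1)/C(k) with A=1/3, B=1, C=k**3 - 5*k**2/6 - 11*k/6.
Need (1/3)·f(k+1) − (1)·f(k) = k**3 - 5*k**2/6 - 11*k/6.
Bound: deg f ≤ 3.
Solve for f: f(k) = -(3*k**3 + 2*k**2 + k + 3)/2 (degree 3 ≤ 3).
Get s_k = R·t_k = -(3*k**3 + 2*k**2 + k + 3)/3**k with R(k) = B(k−1)f(k)/C(k) = -3*(3*k**3 + 2*k**2 + k + 3)/(k*(k + 1)*(6*k - 11)).
s_(k+1) − s_k = k*(6*k**2 - 5*k - 11)/(3*3**k) = t_k.
Sum = s_(9) − s_(0); s_(9) = -787/6561, s_(0) = -3 ⇒ 18896/6561.

Σ = 18896/6561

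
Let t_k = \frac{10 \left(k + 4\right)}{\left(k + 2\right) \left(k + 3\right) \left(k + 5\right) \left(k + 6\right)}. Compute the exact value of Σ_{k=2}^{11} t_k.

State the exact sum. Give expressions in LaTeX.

Σ = 75/476

Compute t_(k+1)/t_k: get (k + 2)*(k + 5)**2/((k + 4)**2*(k + 7)).
Normal form (A,B,C) = (k + 2, k + 7, k**2 + 8*k + 16).
Solve (k + 2)·f(k+1) − (k + 6)·f(k) = k**2 + 8*k + 16.
Bound: deg f ≤ 4.
Coefficient equations give f(k) = k*(k + 3)*(k + 4)*(k + 7)/20.
Certificate R = B(k−1)f/C = k*(k + 3)*(k + 6)*(k + 7)/(20*(k + 4)) gives s_k = k*(k + 7)/(2*(k**2 + 7*k + 10)).
s_(k+1) − s_k = 10*(k + 4)/(k**4 + 16*k**3 + 91*k**2 + 216*k + 180) = t_k.
Σ_(k=2)^(11) t_k = s_(12) − s_(2) = 57/119 − (9/28) = 75/476.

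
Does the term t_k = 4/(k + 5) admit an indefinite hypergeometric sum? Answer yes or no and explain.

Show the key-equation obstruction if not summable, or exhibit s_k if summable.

No. Not Gosper-summable.

r(k) = (k + 5)/(k + 6) after simplifying.
So A=k + 5 and B=k + 6, with C=1.
Set up (k + 5)·f(k+1) − (k + 5)·f(k) − (1) = 0.
Degrees (1,1,0) ⇒ d ≤ 0.
f = c0 ⇒ A·f(k+1) − B(k−1)·f(k) − C = -1. The system {-1 = 0} is inconsistent; no antidifference.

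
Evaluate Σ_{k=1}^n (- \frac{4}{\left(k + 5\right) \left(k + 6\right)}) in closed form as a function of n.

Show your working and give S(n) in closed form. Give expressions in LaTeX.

S(n) = - \frac{2 n}{3 n + 18}

r(k) = (k + 5)/(k + 7) after simplifying.
A = k + 5, B = k + 7, C = 1.
f must satisfy (k + 5)·f(k+1) − (k + 6)·f(k) = 1.
deg f ≤ 1 (via 1,1,0).
Solve for f: f(k) = k/5 (degree 1 ≤ 1).
So s_k = (B(k−1)f/C)·t_k = (k*(k + 6)/5)·t_k = -4*k/(5*k + 25).
Check: Δs_k = -4/(k**2 + 11*k + 30). ✓
s_(n+1) = 4*(-n - 1)/(5*(n + 6)) and s_(1) = -2/15, so S(n) = -2*n/(3*n + 18).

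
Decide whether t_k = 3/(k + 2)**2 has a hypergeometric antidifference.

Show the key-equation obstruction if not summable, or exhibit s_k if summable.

No; the coefficient equations for f are inconsistent.

The ratio is (k + 2)**2/(k + 3)**2.
A = k**2 + 4*k + 4, B = k**2 + 6*k + 9, C = 1.
Solve (k**2 + 4*k + 4)·f(k+1) − (k**2 + 4*k + 4)·f(k) = 1.
Bound: deg f ≤ 0.
Put f(k) = c0: A·f(k+1) − B(k−1)·f(k) − C = -1; need -1 = 0 — inconsistent ⇒ no f, not summable.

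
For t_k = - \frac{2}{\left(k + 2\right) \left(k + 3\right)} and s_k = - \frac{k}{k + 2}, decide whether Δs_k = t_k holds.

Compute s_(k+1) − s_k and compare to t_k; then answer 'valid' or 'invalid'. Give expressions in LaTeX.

s_(k+1) = (-k - 1)/(k + 3)
s_(k+1) − s_k = -2/(k**2 + 5*k + 6)
(s_(k+1) − s_k) − t_k = 0

valid (s_(k+1) − s_k reduces to t_k)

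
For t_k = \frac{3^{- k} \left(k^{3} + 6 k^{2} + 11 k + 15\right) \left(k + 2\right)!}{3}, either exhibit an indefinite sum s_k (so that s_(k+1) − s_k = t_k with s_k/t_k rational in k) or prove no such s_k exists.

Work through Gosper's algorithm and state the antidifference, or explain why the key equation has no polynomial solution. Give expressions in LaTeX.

Compute t_(k+1)/t_k: get (k**4 + 12*k**3 + 53*k**2 + 111*k + 99)/(3*(k**3 + 6*k**2 + 11*k + 15)).
Normal form (A,B,C) = (k/3 + 1, 1, k**3 + 6*k**2 + 11*k + 15).
f must satisfy (k/3 + 1)·f(k+1) − (1)·f(k) = k**3 + 6*k**2 + 11*k + 15.
Bound: deg f ≤ 2.
Coefficient equations give f(k) = 3*k*(k + 4).
Then R = B(k−1)f/C = 3*k*(k + 4)/(k**3 + 6*k**2 + 11*k + 15), so s_k = R(k)·t_k = k*(k + 4)*factorial(k + 2)/3**k.
Check: Δs_k = (k**3 + 6*k**2 + 11*k + 15)*factorial(k + 2)/(3*3**k). ✓

s_k = 3^{- k} k \left(k + 4\right) \left(k + 2\right)!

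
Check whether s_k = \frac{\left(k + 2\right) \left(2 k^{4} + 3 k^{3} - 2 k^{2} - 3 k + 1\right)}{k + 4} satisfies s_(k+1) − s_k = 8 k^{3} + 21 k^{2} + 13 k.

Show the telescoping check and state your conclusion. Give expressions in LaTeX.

s_(k+1) = (2*k**5 + 17*k**4 + 52*k**3 + 67*k**2 + 31*k + 3)/(k + 5)
s_(k+1) − s_k = (8*k**5 + 81*k**4 + 262*k**3 + 339*k**2 + 150*k + 2)/(k**2 + 9*k + 20)
(s_(k+1) − s_k) − t_k = 2*(-6*k**4 - 50*k**3 - 99*k**2 - 55*k + 1)/(k**2 + 9*k + 20)

Invalid: residual \frac{2 \left(- 6 k^{4} - 50 k^{3} - 99 k^{2} - 55 k + 1\right)}{k^{2} + 9 k + 20} ≠ 0.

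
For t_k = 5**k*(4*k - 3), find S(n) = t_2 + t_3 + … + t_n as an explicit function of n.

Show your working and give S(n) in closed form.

t_(k+1)/t_k = 5*(4*k + 1)/(4*k - 3).
A = 5, B = 1, C = k - 3/4.
Set up (5)·f(k+1) − (1)·f(k) − (k - 3/4) = 0.
deg f ≤ 1 (via 0,0,1).
Match coefficients ⇒ f(k) = (k - 2)/4.
Certificate R = B(k−1)f/C = (k - 2)/(4*k - 3) gives s_k = 5**k*(k - 2).
Check: Δs_k = 5**k*(4*k - 3). ✓
Evaluate: s_(n+1) = 5**(n + 1)*(n - 1); subtract s_(2) = 0 ⇒ S(n) = 5**(n + 1)*(n - 1).

S(n) = 5**(n + 1)*(n - 1)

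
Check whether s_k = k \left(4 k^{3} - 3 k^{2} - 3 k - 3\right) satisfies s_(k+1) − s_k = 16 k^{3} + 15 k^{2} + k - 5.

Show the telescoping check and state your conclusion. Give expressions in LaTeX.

valid; difference matches t_k

s_(k+1) = 4*k**4 + 13*k**3 + 12*k**2 - 2*k - 5
s_(k+1) − s_k = 16*k**3 + 15*k**2 + k - 5
(s_(k+1) − s_k) − t_k = 0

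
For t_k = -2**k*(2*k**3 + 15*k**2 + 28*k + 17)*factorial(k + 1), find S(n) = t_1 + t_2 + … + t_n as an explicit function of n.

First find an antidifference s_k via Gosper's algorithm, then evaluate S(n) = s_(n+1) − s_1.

S(n) = -2*2**n*n**4*factorial(n) - 18*2**n*n**3*factorial(n) - 48*2**n*n**2*factorial(n) - 48*2**n*n*factorial(n) - 16*2**n*factorial(n) + 16

The ratio is 2*(2*k**4 + 25*k**3 + 106*k**2 + 190*k + 124)/(2*k**3 + 15*k**2 + 28*k + 17).
So A=2*k + 4 and B=1, with C=k**3 + 15*k**2/2 + 14*k + 17/2.
Need (2*k + 4)·f(k+1) − (1)·f(k) = k**3 + 15*k**2/2 + 14*k + 17/2.
d = 2 from the (1,0,3) case.
Solve for f: f(k) = (k**2 + 4*k - 1)/2 (degree 2 ≤ 2).
Certificate R = B(k−1)f/C = (k**2 + 4*k - 1)/(2*k**3 + 15*k**2 + 28*k + 17) gives s_k = -2**k*(k**2 + 4*k - 1)*factorial(k + 1).
Check: Δs_k = -2**k*(2*k**3 + 15*k**2 + 28*k + 17)*factorial(k + 1). ✓
s_(n+1) = -2**(n + 1)*(n**2 + 6*n + 4)*factorial(n + 2) and s_(1) = -16, so S(n) = -2*2**n*n**4*factorial(n) - 18*2**n*n**3*factorial(n) - 48*2**n*n**2*factorial(n) - 48*2**n*n*factorial(n) - 16*2**n*factorial(n) + 16.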